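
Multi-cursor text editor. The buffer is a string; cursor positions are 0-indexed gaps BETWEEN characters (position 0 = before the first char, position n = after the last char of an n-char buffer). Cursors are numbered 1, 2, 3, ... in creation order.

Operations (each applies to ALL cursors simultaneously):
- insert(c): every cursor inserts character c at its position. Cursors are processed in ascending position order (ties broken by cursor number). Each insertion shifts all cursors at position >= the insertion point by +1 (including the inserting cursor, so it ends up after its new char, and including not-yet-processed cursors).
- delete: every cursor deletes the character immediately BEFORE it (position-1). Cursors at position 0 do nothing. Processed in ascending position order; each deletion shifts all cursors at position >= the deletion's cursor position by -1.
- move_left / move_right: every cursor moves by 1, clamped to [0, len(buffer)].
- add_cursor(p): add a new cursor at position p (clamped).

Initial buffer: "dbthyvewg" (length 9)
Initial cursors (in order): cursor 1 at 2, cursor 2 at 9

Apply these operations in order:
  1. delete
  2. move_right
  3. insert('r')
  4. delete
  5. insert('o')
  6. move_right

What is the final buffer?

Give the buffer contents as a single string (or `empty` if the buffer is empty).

Answer: dtohyvewo

Derivation:
After op 1 (delete): buffer="dthyvew" (len 7), cursors c1@1 c2@7, authorship .......
After op 2 (move_right): buffer="dthyvew" (len 7), cursors c1@2 c2@7, authorship .......
After op 3 (insert('r')): buffer="dtrhyvewr" (len 9), cursors c1@3 c2@9, authorship ..1.....2
After op 4 (delete): buffer="dthyvew" (len 7), cursors c1@2 c2@7, authorship .......
After op 5 (insert('o')): buffer="dtohyvewo" (len 9), cursors c1@3 c2@9, authorship ..1.....2
After op 6 (move_right): buffer="dtohyvewo" (len 9), cursors c1@4 c2@9, authorship ..1.....2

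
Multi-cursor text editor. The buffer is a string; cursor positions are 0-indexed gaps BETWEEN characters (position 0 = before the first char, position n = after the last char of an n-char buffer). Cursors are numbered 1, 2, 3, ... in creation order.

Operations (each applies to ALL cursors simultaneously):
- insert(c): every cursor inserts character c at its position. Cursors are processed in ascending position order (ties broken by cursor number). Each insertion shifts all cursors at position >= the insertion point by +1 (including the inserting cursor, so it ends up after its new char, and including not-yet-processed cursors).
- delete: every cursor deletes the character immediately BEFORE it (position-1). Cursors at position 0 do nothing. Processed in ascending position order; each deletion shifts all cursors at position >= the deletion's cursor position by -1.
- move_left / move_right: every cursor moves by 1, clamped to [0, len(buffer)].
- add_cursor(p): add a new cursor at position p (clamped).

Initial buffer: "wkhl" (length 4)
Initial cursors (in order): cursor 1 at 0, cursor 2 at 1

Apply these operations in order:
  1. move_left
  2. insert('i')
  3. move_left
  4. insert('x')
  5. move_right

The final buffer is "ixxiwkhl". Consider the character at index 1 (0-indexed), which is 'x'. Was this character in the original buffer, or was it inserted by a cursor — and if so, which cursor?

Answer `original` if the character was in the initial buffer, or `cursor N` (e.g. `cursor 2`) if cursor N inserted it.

Answer: cursor 1

Derivation:
After op 1 (move_left): buffer="wkhl" (len 4), cursors c1@0 c2@0, authorship ....
After op 2 (insert('i')): buffer="iiwkhl" (len 6), cursors c1@2 c2@2, authorship 12....
After op 3 (move_left): buffer="iiwkhl" (len 6), cursors c1@1 c2@1, authorship 12....
After op 4 (insert('x')): buffer="ixxiwkhl" (len 8), cursors c1@3 c2@3, authorship 1122....
After op 5 (move_right): buffer="ixxiwkhl" (len 8), cursors c1@4 c2@4, authorship 1122....
Authorship (.=original, N=cursor N): 1 1 2 2 . . . .
Index 1: author = 1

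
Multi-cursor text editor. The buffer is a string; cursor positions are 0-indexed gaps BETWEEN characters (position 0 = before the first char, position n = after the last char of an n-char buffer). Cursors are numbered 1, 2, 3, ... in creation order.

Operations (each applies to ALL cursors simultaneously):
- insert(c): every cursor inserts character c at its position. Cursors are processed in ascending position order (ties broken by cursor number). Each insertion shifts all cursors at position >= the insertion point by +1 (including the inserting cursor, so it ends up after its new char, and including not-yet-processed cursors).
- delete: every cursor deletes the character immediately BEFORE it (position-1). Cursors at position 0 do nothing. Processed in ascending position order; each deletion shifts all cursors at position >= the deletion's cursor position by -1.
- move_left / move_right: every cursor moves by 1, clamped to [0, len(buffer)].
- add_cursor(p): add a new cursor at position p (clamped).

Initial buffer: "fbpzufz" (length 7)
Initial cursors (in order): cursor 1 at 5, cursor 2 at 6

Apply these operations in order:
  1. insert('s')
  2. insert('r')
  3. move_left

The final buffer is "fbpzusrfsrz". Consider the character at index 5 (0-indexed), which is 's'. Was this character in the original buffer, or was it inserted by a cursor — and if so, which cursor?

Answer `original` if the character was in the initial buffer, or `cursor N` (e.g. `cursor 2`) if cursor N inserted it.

After op 1 (insert('s')): buffer="fbpzusfsz" (len 9), cursors c1@6 c2@8, authorship .....1.2.
After op 2 (insert('r')): buffer="fbpzusrfsrz" (len 11), cursors c1@7 c2@10, authorship .....11.22.
After op 3 (move_left): buffer="fbpzusrfsrz" (len 11), cursors c1@6 c2@9, authorship .....11.22.
Authorship (.=original, N=cursor N): . . . . . 1 1 . 2 2 .
Index 5: author = 1

Answer: cursor 1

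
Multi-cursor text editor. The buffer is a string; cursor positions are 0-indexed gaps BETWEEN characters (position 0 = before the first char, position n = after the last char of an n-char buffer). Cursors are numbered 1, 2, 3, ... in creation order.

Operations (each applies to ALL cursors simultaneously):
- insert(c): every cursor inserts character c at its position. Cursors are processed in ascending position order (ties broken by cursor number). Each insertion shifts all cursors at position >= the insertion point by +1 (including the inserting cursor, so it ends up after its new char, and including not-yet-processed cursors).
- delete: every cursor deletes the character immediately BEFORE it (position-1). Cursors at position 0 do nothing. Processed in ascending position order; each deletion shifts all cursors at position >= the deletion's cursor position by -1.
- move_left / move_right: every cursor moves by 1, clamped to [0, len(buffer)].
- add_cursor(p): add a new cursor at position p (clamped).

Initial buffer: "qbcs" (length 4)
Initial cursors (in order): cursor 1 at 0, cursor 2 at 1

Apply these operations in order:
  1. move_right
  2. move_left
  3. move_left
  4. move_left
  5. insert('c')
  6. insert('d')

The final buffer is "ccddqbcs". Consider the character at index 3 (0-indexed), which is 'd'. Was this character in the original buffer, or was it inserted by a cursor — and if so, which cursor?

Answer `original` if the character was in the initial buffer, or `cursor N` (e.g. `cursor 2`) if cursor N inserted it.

Answer: cursor 2

Derivation:
After op 1 (move_right): buffer="qbcs" (len 4), cursors c1@1 c2@2, authorship ....
After op 2 (move_left): buffer="qbcs" (len 4), cursors c1@0 c2@1, authorship ....
After op 3 (move_left): buffer="qbcs" (len 4), cursors c1@0 c2@0, authorship ....
After op 4 (move_left): buffer="qbcs" (len 4), cursors c1@0 c2@0, authorship ....
After op 5 (insert('c')): buffer="ccqbcs" (len 6), cursors c1@2 c2@2, authorship 12....
After op 6 (insert('d')): buffer="ccddqbcs" (len 8), cursors c1@4 c2@4, authorship 1212....
Authorship (.=original, N=cursor N): 1 2 1 2 . . . .
Index 3: author = 2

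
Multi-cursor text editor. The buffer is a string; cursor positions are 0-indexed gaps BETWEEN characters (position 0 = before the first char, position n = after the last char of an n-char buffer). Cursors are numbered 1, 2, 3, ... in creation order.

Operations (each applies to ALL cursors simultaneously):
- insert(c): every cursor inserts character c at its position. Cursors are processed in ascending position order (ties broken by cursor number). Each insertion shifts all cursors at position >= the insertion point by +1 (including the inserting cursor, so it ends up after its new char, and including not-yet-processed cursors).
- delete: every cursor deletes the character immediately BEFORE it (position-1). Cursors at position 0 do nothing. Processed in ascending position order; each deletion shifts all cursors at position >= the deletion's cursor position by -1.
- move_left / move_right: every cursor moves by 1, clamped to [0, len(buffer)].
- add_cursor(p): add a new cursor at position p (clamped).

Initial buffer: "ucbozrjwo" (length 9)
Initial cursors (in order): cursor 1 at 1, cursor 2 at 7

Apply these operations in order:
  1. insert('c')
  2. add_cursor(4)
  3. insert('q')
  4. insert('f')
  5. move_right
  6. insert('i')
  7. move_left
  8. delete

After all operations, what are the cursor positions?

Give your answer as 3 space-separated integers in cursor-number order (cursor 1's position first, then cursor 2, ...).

After op 1 (insert('c')): buffer="uccbozrjcwo" (len 11), cursors c1@2 c2@9, authorship .1......2..
After op 2 (add_cursor(4)): buffer="uccbozrjcwo" (len 11), cursors c1@2 c3@4 c2@9, authorship .1......2..
After op 3 (insert('q')): buffer="ucqcbqozrjcqwo" (len 14), cursors c1@3 c3@6 c2@12, authorship .11..3....22..
After op 4 (insert('f')): buffer="ucqfcbqfozrjcqfwo" (len 17), cursors c1@4 c3@8 c2@15, authorship .111..33....222..
After op 5 (move_right): buffer="ucqfcbqfozrjcqfwo" (len 17), cursors c1@5 c3@9 c2@16, authorship .111..33....222..
After op 6 (insert('i')): buffer="ucqfcibqfoizrjcqfwio" (len 20), cursors c1@6 c3@11 c2@19, authorship .111.1.33.3...222.2.
After op 7 (move_left): buffer="ucqfcibqfoizrjcqfwio" (len 20), cursors c1@5 c3@10 c2@18, authorship .111.1.33.3...222.2.
After op 8 (delete): buffer="ucqfibqfizrjcqfio" (len 17), cursors c1@4 c3@8 c2@15, authorship .1111.333...2222.

Answer: 4 15 8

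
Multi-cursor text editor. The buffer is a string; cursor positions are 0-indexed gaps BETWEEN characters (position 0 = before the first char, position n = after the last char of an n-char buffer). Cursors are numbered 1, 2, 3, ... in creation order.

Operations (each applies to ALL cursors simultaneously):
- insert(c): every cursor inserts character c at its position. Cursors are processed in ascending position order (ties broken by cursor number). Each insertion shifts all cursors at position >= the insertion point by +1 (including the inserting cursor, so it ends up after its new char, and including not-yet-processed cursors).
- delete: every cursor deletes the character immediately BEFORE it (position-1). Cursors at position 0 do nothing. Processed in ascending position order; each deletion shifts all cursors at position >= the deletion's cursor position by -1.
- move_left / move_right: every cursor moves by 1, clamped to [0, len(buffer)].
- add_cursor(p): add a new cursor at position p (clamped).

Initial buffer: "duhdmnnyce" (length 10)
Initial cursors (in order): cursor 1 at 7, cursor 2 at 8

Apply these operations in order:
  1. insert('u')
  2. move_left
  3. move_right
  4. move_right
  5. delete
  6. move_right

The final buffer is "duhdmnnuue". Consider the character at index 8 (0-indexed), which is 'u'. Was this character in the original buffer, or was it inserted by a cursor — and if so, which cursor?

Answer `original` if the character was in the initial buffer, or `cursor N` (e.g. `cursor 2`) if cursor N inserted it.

After op 1 (insert('u')): buffer="duhdmnnuyuce" (len 12), cursors c1@8 c2@10, authorship .......1.2..
After op 2 (move_left): buffer="duhdmnnuyuce" (len 12), cursors c1@7 c2@9, authorship .......1.2..
After op 3 (move_right): buffer="duhdmnnuyuce" (len 12), cursors c1@8 c2@10, authorship .......1.2..
After op 4 (move_right): buffer="duhdmnnuyuce" (len 12), cursors c1@9 c2@11, authorship .......1.2..
After op 5 (delete): buffer="duhdmnnuue" (len 10), cursors c1@8 c2@9, authorship .......12.
After op 6 (move_right): buffer="duhdmnnuue" (len 10), cursors c1@9 c2@10, authorship .......12.
Authorship (.=original, N=cursor N): . . . . . . . 1 2 .
Index 8: author = 2

Answer: cursor 2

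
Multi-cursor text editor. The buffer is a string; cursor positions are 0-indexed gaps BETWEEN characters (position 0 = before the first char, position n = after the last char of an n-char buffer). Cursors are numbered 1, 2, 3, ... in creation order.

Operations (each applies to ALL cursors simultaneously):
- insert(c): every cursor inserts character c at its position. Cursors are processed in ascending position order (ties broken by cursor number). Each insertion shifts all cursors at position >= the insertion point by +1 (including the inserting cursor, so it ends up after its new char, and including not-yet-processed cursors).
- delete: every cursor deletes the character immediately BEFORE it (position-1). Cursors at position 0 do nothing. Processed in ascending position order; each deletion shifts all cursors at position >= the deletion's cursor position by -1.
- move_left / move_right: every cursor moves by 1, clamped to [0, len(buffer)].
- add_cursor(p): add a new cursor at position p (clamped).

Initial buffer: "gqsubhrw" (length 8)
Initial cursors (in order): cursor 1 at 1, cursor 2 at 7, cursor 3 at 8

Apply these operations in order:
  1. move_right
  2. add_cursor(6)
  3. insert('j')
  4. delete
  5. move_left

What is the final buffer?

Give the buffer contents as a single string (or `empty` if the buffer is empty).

Answer: gqsubhrw

Derivation:
After op 1 (move_right): buffer="gqsubhrw" (len 8), cursors c1@2 c2@8 c3@8, authorship ........
After op 2 (add_cursor(6)): buffer="gqsubhrw" (len 8), cursors c1@2 c4@6 c2@8 c3@8, authorship ........
After op 3 (insert('j')): buffer="gqjsubhjrwjj" (len 12), cursors c1@3 c4@8 c2@12 c3@12, authorship ..1....4..23
After op 4 (delete): buffer="gqsubhrw" (len 8), cursors c1@2 c4@6 c2@8 c3@8, authorship ........
After op 5 (move_left): buffer="gqsubhrw" (len 8), cursors c1@1 c4@5 c2@7 c3@7, authorship ........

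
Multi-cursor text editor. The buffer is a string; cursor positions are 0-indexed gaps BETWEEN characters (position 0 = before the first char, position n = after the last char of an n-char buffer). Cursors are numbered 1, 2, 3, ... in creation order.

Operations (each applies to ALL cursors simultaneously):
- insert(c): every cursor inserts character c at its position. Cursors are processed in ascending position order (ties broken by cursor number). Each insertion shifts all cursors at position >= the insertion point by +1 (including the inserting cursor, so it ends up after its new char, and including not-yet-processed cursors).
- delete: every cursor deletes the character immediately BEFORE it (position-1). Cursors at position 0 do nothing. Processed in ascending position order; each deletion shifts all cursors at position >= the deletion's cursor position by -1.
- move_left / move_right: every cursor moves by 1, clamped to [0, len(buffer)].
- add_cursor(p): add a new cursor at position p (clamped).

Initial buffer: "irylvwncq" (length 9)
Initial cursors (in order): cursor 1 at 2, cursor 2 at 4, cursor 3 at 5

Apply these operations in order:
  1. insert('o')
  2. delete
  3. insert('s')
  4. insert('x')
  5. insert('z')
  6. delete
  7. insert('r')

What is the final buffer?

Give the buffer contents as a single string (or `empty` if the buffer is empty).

Answer: irsxrylsxrvsxrwncq

Derivation:
After op 1 (insert('o')): buffer="iroylovowncq" (len 12), cursors c1@3 c2@6 c3@8, authorship ..1..2.3....
After op 2 (delete): buffer="irylvwncq" (len 9), cursors c1@2 c2@4 c3@5, authorship .........
After op 3 (insert('s')): buffer="irsylsvswncq" (len 12), cursors c1@3 c2@6 c3@8, authorship ..1..2.3....
After op 4 (insert('x')): buffer="irsxylsxvsxwncq" (len 15), cursors c1@4 c2@8 c3@11, authorship ..11..22.33....
After op 5 (insert('z')): buffer="irsxzylsxzvsxzwncq" (len 18), cursors c1@5 c2@10 c3@14, authorship ..111..222.333....
After op 6 (delete): buffer="irsxylsxvsxwncq" (len 15), cursors c1@4 c2@8 c3@11, authorship ..11..22.33....
After op 7 (insert('r')): buffer="irsxrylsxrvsxrwncq" (len 18), cursors c1@5 c2@10 c3@14, authorship ..111..222.333....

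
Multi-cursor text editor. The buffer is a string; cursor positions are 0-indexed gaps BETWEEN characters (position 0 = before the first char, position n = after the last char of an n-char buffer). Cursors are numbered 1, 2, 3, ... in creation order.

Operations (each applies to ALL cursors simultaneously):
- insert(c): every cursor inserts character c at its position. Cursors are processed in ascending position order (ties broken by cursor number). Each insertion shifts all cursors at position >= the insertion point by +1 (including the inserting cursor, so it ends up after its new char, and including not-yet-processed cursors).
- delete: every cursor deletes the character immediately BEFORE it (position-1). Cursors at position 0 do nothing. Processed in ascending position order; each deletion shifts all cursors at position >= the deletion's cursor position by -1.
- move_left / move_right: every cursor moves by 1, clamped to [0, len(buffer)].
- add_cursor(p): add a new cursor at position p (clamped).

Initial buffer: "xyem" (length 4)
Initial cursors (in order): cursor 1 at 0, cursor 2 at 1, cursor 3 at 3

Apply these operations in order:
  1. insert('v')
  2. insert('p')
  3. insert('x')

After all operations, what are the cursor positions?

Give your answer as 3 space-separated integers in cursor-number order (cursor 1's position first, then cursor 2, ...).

Answer: 3 7 12

Derivation:
After op 1 (insert('v')): buffer="vxvyevm" (len 7), cursors c1@1 c2@3 c3@6, authorship 1.2..3.
After op 2 (insert('p')): buffer="vpxvpyevpm" (len 10), cursors c1@2 c2@5 c3@9, authorship 11.22..33.
After op 3 (insert('x')): buffer="vpxxvpxyevpxm" (len 13), cursors c1@3 c2@7 c3@12, authorship 111.222..333.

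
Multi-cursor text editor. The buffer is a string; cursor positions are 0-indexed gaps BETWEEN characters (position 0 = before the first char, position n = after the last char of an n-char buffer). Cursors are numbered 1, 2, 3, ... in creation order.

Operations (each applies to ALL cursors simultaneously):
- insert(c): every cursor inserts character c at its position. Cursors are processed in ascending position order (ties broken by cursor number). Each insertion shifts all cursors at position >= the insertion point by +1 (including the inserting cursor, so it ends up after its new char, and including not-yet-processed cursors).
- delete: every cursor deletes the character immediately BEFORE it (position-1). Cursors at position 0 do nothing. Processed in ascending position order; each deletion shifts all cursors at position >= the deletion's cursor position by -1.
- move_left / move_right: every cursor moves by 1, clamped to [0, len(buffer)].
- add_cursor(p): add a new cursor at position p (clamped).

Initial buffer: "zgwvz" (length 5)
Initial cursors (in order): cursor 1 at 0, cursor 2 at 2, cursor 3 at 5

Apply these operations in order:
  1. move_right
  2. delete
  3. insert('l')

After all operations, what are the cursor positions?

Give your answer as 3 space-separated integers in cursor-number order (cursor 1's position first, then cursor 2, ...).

Answer: 1 3 5

Derivation:
After op 1 (move_right): buffer="zgwvz" (len 5), cursors c1@1 c2@3 c3@5, authorship .....
After op 2 (delete): buffer="gv" (len 2), cursors c1@0 c2@1 c3@2, authorship ..
After op 3 (insert('l')): buffer="lglvl" (len 5), cursors c1@1 c2@3 c3@5, authorship 1.2.3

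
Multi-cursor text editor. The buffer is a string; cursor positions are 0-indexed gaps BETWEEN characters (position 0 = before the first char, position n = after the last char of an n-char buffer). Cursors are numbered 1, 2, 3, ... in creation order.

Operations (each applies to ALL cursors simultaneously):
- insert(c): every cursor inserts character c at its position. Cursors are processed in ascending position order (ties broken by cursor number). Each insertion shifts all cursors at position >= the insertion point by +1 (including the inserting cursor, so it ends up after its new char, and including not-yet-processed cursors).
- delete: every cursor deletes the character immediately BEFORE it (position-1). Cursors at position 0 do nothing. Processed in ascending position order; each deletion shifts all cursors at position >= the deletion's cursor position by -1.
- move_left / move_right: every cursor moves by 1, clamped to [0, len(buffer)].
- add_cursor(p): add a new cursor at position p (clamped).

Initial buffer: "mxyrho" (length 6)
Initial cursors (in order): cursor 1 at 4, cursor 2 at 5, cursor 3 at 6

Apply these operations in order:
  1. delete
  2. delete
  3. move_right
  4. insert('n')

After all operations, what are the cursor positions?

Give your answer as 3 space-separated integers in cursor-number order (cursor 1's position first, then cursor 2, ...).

After op 1 (delete): buffer="mxy" (len 3), cursors c1@3 c2@3 c3@3, authorship ...
After op 2 (delete): buffer="" (len 0), cursors c1@0 c2@0 c3@0, authorship 
After op 3 (move_right): buffer="" (len 0), cursors c1@0 c2@0 c3@0, authorship 
After op 4 (insert('n')): buffer="nnn" (len 3), cursors c1@3 c2@3 c3@3, authorship 123

Answer: 3 3 3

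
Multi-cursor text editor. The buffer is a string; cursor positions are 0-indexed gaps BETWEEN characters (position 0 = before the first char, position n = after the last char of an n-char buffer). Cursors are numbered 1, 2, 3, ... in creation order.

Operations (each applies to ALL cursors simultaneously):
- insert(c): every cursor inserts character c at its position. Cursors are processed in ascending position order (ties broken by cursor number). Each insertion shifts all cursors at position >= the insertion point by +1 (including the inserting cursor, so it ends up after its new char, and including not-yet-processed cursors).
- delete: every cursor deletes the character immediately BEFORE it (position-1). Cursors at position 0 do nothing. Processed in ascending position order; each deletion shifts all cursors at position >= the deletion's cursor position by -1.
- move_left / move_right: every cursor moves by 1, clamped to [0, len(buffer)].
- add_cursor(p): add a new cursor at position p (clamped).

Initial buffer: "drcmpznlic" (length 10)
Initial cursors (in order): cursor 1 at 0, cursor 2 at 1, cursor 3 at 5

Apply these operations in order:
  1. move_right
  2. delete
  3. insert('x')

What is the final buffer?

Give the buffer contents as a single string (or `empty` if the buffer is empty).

Answer: xxcmpxnlic

Derivation:
After op 1 (move_right): buffer="drcmpznlic" (len 10), cursors c1@1 c2@2 c3@6, authorship ..........
After op 2 (delete): buffer="cmpnlic" (len 7), cursors c1@0 c2@0 c3@3, authorship .......
After op 3 (insert('x')): buffer="xxcmpxnlic" (len 10), cursors c1@2 c2@2 c3@6, authorship 12...3....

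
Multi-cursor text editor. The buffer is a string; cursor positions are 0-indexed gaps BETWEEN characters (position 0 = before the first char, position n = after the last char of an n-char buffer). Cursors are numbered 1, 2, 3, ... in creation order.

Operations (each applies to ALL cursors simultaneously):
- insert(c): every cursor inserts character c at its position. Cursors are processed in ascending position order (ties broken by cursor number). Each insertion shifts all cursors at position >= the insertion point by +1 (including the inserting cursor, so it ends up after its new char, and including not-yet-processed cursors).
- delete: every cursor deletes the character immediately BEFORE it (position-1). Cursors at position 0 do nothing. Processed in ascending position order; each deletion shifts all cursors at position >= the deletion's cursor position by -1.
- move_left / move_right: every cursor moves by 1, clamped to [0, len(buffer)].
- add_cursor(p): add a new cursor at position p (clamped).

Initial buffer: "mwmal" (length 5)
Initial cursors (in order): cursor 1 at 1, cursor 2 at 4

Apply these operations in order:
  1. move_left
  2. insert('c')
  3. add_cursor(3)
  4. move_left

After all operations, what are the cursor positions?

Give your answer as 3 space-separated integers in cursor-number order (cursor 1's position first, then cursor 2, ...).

After op 1 (move_left): buffer="mwmal" (len 5), cursors c1@0 c2@3, authorship .....
After op 2 (insert('c')): buffer="cmwmcal" (len 7), cursors c1@1 c2@5, authorship 1...2..
After op 3 (add_cursor(3)): buffer="cmwmcal" (len 7), cursors c1@1 c3@3 c2@5, authorship 1...2..
After op 4 (move_left): buffer="cmwmcal" (len 7), cursors c1@0 c3@2 c2@4, authorship 1...2..

Answer: 0 4 2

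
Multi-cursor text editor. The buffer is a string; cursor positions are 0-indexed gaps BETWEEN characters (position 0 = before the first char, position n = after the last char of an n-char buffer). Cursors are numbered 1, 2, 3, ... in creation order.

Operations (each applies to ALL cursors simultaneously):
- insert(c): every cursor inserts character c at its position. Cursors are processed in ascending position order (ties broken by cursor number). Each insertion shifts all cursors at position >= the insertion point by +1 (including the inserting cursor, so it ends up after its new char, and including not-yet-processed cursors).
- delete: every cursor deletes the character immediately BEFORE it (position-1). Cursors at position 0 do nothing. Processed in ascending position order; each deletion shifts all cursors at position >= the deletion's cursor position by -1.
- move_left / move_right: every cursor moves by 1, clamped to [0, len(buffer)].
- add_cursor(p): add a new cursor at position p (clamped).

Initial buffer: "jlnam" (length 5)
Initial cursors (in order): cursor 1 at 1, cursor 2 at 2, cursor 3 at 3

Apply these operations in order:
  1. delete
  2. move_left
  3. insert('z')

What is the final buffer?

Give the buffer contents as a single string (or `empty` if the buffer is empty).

After op 1 (delete): buffer="am" (len 2), cursors c1@0 c2@0 c3@0, authorship ..
After op 2 (move_left): buffer="am" (len 2), cursors c1@0 c2@0 c3@0, authorship ..
After op 3 (insert('z')): buffer="zzzam" (len 5), cursors c1@3 c2@3 c3@3, authorship 123..

Answer: zzzam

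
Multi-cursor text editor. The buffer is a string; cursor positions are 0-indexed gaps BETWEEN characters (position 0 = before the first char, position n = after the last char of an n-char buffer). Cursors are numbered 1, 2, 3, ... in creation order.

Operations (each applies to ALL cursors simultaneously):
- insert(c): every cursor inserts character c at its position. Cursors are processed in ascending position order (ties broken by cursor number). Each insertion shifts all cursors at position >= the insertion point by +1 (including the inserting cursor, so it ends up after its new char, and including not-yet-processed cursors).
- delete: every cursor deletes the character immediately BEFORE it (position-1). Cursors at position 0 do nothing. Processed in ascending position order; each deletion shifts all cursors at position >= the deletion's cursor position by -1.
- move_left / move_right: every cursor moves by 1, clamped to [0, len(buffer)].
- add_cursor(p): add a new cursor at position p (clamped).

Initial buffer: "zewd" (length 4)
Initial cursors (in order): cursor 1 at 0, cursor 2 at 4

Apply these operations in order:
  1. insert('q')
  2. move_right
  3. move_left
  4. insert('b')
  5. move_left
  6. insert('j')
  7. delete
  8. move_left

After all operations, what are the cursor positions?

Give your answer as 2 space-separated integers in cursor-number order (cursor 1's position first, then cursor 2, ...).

After op 1 (insert('q')): buffer="qzewdq" (len 6), cursors c1@1 c2@6, authorship 1....2
After op 2 (move_right): buffer="qzewdq" (len 6), cursors c1@2 c2@6, authorship 1....2
After op 3 (move_left): buffer="qzewdq" (len 6), cursors c1@1 c2@5, authorship 1....2
After op 4 (insert('b')): buffer="qbzewdbq" (len 8), cursors c1@2 c2@7, authorship 11....22
After op 5 (move_left): buffer="qbzewdbq" (len 8), cursors c1@1 c2@6, authorship 11....22
After op 6 (insert('j')): buffer="qjbzewdjbq" (len 10), cursors c1@2 c2@8, authorship 111....222
After op 7 (delete): buffer="qbzewdbq" (len 8), cursors c1@1 c2@6, authorship 11....22
After op 8 (move_left): buffer="qbzewdbq" (len 8), cursors c1@0 c2@5, authorship 11....22

Answer: 0 5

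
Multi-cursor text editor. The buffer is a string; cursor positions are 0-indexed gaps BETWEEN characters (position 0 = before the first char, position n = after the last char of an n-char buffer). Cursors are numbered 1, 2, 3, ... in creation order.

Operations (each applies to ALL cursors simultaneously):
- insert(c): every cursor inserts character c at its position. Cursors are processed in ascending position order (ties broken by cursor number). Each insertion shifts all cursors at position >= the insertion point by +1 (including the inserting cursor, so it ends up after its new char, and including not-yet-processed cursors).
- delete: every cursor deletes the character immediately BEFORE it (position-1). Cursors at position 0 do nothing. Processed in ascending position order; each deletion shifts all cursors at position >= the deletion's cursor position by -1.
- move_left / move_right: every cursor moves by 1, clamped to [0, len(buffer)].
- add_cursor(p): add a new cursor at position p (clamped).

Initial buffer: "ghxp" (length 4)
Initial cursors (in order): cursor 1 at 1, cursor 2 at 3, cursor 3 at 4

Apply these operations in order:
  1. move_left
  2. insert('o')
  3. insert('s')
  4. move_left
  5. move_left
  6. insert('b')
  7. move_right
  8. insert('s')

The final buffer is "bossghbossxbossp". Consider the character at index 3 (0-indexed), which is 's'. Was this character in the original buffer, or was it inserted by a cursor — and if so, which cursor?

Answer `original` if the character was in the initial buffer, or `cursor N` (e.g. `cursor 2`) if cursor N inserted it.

Answer: cursor 1

Derivation:
After op 1 (move_left): buffer="ghxp" (len 4), cursors c1@0 c2@2 c3@3, authorship ....
After op 2 (insert('o')): buffer="oghoxop" (len 7), cursors c1@1 c2@4 c3@6, authorship 1..2.3.
After op 3 (insert('s')): buffer="osghosxosp" (len 10), cursors c1@2 c2@6 c3@9, authorship 11..22.33.
After op 4 (move_left): buffer="osghosxosp" (len 10), cursors c1@1 c2@5 c3@8, authorship 11..22.33.
After op 5 (move_left): buffer="osghosxosp" (len 10), cursors c1@0 c2@4 c3@7, authorship 11..22.33.
After op 6 (insert('b')): buffer="bosghbosxbosp" (len 13), cursors c1@1 c2@6 c3@10, authorship 111..222.333.
After op 7 (move_right): buffer="bosghbosxbosp" (len 13), cursors c1@2 c2@7 c3@11, authorship 111..222.333.
After op 8 (insert('s')): buffer="bossghbossxbossp" (len 16), cursors c1@3 c2@9 c3@14, authorship 1111..2222.3333.
Authorship (.=original, N=cursor N): 1 1 1 1 . . 2 2 2 2 . 3 3 3 3 .
Index 3: author = 1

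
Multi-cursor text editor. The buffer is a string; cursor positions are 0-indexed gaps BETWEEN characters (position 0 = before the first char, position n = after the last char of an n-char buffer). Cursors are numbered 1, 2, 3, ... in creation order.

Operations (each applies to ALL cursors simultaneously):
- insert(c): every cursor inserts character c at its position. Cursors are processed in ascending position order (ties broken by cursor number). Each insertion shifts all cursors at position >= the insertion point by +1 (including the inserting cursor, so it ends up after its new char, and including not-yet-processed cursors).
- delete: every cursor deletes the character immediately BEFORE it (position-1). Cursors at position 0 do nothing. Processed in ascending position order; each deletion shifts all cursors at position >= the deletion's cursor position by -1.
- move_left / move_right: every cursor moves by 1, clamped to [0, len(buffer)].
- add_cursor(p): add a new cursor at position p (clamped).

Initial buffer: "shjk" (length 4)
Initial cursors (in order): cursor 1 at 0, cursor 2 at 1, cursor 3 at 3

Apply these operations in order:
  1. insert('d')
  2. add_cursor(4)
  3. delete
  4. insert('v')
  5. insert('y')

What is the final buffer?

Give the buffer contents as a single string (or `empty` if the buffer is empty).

Answer: vysvvyyjvyk

Derivation:
After op 1 (insert('d')): buffer="dsdhjdk" (len 7), cursors c1@1 c2@3 c3@6, authorship 1.2..3.
After op 2 (add_cursor(4)): buffer="dsdhjdk" (len 7), cursors c1@1 c2@3 c4@4 c3@6, authorship 1.2..3.
After op 3 (delete): buffer="sjk" (len 3), cursors c1@0 c2@1 c4@1 c3@2, authorship ...
After op 4 (insert('v')): buffer="vsvvjvk" (len 7), cursors c1@1 c2@4 c4@4 c3@6, authorship 1.24.3.
After op 5 (insert('y')): buffer="vysvvyyjvyk" (len 11), cursors c1@2 c2@7 c4@7 c3@10, authorship 11.2424.33.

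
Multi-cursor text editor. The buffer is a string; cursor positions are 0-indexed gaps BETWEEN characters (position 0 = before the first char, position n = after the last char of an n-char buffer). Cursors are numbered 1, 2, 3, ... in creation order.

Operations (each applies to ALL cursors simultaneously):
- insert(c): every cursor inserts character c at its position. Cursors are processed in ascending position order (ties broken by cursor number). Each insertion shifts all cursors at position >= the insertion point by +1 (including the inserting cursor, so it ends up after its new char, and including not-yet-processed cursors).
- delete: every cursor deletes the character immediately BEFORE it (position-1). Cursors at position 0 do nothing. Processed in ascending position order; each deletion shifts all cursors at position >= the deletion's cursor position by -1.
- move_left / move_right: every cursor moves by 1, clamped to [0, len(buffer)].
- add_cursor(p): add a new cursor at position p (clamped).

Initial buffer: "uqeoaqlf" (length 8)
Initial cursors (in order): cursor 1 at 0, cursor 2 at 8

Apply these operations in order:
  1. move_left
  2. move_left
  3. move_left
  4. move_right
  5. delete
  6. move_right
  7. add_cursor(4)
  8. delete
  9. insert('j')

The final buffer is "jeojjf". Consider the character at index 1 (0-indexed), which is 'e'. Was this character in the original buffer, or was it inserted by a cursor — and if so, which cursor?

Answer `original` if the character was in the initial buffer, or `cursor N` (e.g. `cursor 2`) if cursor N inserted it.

After op 1 (move_left): buffer="uqeoaqlf" (len 8), cursors c1@0 c2@7, authorship ........
After op 2 (move_left): buffer="uqeoaqlf" (len 8), cursors c1@0 c2@6, authorship ........
After op 3 (move_left): buffer="uqeoaqlf" (len 8), cursors c1@0 c2@5, authorship ........
After op 4 (move_right): buffer="uqeoaqlf" (len 8), cursors c1@1 c2@6, authorship ........
After op 5 (delete): buffer="qeoalf" (len 6), cursors c1@0 c2@4, authorship ......
After op 6 (move_right): buffer="qeoalf" (len 6), cursors c1@1 c2@5, authorship ......
After op 7 (add_cursor(4)): buffer="qeoalf" (len 6), cursors c1@1 c3@4 c2@5, authorship ......
After op 8 (delete): buffer="eof" (len 3), cursors c1@0 c2@2 c3@2, authorship ...
After op 9 (insert('j')): buffer="jeojjf" (len 6), cursors c1@1 c2@5 c3@5, authorship 1..23.
Authorship (.=original, N=cursor N): 1 . . 2 3 .
Index 1: author = original

Answer: original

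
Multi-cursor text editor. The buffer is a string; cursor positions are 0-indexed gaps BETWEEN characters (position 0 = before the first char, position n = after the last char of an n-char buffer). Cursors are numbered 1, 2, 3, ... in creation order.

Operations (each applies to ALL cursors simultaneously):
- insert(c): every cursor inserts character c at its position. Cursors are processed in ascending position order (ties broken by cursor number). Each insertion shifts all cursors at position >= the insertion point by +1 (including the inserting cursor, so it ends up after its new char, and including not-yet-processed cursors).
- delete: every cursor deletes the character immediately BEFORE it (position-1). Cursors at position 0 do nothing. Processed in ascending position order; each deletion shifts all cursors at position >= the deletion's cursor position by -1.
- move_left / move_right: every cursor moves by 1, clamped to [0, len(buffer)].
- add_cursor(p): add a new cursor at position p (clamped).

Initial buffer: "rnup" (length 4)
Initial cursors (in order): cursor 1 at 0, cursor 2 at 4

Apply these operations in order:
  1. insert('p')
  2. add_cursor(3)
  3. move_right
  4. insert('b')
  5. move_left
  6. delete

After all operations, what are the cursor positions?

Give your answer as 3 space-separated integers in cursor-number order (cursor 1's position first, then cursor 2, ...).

Answer: 1 5 3

Derivation:
After op 1 (insert('p')): buffer="prnupp" (len 6), cursors c1@1 c2@6, authorship 1....2
After op 2 (add_cursor(3)): buffer="prnupp" (len 6), cursors c1@1 c3@3 c2@6, authorship 1....2
After op 3 (move_right): buffer="prnupp" (len 6), cursors c1@2 c3@4 c2@6, authorship 1....2
After op 4 (insert('b')): buffer="prbnubppb" (len 9), cursors c1@3 c3@6 c2@9, authorship 1.1..3.22
After op 5 (move_left): buffer="prbnubppb" (len 9), cursors c1@2 c3@5 c2@8, authorship 1.1..3.22
After op 6 (delete): buffer="pbnbpb" (len 6), cursors c1@1 c3@3 c2@5, authorship 11.3.2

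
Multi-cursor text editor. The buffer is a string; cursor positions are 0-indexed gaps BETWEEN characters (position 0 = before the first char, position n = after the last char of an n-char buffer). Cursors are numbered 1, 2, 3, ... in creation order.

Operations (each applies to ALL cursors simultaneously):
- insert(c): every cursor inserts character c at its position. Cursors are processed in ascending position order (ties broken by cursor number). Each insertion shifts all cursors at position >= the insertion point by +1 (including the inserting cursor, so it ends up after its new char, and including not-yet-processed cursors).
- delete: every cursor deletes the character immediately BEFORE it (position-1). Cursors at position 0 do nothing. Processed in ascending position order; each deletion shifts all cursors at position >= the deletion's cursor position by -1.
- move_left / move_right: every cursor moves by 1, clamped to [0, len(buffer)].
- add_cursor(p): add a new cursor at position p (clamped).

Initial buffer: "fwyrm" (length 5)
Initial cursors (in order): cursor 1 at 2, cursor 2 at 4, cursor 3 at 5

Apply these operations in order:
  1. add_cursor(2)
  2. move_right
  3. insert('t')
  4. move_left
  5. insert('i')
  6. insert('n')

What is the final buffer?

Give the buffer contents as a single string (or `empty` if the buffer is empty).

Answer: fwytiinntrmtiinnt

Derivation:
After op 1 (add_cursor(2)): buffer="fwyrm" (len 5), cursors c1@2 c4@2 c2@4 c3@5, authorship .....
After op 2 (move_right): buffer="fwyrm" (len 5), cursors c1@3 c4@3 c2@5 c3@5, authorship .....
After op 3 (insert('t')): buffer="fwyttrmtt" (len 9), cursors c1@5 c4@5 c2@9 c3@9, authorship ...14..23
After op 4 (move_left): buffer="fwyttrmtt" (len 9), cursors c1@4 c4@4 c2@8 c3@8, authorship ...14..23
After op 5 (insert('i')): buffer="fwytiitrmtiit" (len 13), cursors c1@6 c4@6 c2@12 c3@12, authorship ...1144..2233
After op 6 (insert('n')): buffer="fwytiinntrmtiinnt" (len 17), cursors c1@8 c4@8 c2@16 c3@16, authorship ...114144..223233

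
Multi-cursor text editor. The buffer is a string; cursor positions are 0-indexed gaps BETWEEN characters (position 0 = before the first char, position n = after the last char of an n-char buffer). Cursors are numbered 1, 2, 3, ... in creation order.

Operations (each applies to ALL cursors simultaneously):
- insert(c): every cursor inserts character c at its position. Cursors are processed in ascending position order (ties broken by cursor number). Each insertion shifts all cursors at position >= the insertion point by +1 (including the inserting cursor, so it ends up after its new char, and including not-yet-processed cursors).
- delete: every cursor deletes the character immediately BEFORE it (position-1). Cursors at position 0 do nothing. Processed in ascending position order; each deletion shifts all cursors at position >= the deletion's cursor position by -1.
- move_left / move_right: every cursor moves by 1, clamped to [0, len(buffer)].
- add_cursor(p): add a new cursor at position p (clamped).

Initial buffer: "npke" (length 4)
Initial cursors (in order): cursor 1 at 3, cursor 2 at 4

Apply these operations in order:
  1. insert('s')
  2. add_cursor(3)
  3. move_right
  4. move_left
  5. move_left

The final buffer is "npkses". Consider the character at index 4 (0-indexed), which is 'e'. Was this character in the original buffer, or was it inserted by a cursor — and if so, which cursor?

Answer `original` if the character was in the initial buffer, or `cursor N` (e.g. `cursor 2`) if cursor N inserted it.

After op 1 (insert('s')): buffer="npkses" (len 6), cursors c1@4 c2@6, authorship ...1.2
After op 2 (add_cursor(3)): buffer="npkses" (len 6), cursors c3@3 c1@4 c2@6, authorship ...1.2
After op 3 (move_right): buffer="npkses" (len 6), cursors c3@4 c1@5 c2@6, authorship ...1.2
After op 4 (move_left): buffer="npkses" (len 6), cursors c3@3 c1@4 c2@5, authorship ...1.2
After op 5 (move_left): buffer="npkses" (len 6), cursors c3@2 c1@3 c2@4, authorship ...1.2
Authorship (.=original, N=cursor N): . . . 1 . 2
Index 4: author = original

Answer: original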